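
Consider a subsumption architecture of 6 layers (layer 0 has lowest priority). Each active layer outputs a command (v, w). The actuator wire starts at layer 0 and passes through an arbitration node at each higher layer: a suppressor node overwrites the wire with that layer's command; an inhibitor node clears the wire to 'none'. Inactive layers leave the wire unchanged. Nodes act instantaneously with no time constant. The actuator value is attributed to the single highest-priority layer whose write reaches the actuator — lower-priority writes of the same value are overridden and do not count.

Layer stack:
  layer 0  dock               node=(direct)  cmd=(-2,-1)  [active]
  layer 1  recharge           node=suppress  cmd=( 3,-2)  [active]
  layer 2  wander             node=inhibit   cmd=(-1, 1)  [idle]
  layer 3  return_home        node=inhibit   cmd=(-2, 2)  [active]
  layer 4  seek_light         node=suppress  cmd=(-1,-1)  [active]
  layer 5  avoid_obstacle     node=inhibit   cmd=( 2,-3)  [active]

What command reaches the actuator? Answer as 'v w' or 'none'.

layer 0 (dock) active — direct: (-2, -1)
layer 1 (recharge) active — suppresses: (3, -2)
layer 2 (wander) idle — unchanged: (3, -2)
layer 3 (return_home) active — inhibits: none
layer 4 (seek_light) active — suppresses: (-1, -1)
layer 5 (avoid_obstacle) active — inhibits: none
→ actuator none

none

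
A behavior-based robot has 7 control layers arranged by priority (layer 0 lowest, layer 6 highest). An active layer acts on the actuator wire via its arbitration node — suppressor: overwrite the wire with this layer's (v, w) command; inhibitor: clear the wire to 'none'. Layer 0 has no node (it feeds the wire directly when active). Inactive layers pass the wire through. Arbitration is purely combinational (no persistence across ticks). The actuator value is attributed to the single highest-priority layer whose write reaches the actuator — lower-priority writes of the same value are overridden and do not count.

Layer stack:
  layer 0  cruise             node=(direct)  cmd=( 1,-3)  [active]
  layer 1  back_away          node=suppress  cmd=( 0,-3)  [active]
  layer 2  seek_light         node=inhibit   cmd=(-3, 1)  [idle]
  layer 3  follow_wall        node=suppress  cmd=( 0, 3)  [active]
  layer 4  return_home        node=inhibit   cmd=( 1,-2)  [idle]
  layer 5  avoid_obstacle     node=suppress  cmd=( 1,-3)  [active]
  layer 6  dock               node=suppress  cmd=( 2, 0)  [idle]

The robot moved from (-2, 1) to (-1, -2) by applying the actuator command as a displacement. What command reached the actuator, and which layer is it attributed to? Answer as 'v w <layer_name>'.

displacement = (-1, -2) − (-2, 1) = (1, -3)
[0] cruise on; wire := (1, -3)
[1] back_away on (suppress); wire := (0, -3)
[2] seek_light off; pass (0, -3)
[3] follow_wall on (suppress); wire := (0, 3)
[4] return_home off; pass (0, 3)
[5] avoid_obstacle on (suppress); wire := (1, -3)
[6] dock off; pass (1, -3)
output (1, -3) — from layer 5 (avoid_obstacle)

1 -3 avoid_obstacle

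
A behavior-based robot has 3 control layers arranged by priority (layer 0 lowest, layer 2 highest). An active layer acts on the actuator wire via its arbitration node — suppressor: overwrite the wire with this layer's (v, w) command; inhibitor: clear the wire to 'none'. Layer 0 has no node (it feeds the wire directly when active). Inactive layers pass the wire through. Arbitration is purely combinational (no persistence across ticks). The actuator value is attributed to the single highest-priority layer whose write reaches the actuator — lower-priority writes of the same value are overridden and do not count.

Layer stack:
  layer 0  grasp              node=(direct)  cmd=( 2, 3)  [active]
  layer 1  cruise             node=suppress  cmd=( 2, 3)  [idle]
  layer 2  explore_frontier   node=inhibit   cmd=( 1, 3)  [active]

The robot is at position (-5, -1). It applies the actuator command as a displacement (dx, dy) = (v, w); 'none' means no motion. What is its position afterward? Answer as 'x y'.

L0 grasp: active, feeds wire = (2, 3)
L1 cruise: idle → wire stays (2, 3)
L2 explore_frontier: active, inhibitor → wire = none
actuator = none
position: (-5, -1) + none = (-5, -1)

-5 -1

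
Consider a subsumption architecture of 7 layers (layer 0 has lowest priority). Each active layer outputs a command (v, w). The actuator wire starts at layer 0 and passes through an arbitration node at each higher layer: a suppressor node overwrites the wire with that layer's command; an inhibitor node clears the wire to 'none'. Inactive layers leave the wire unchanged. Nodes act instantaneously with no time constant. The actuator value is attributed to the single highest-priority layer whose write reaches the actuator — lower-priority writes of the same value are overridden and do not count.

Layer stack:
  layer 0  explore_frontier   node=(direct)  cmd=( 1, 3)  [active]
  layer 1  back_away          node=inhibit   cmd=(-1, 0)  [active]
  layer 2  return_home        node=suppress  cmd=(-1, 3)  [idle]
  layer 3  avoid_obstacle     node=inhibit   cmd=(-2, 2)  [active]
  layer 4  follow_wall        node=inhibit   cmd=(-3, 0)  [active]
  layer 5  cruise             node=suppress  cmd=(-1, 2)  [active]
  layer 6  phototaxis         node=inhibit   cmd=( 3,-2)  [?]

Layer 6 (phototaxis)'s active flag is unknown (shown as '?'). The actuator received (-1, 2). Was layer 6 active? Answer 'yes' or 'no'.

If layer 6 is active=yes:
  actuator would be none
If layer 6 is active=no:
  actuator would be (-1, 2)
Observed (-1, 2), so layer 6 was idle.

no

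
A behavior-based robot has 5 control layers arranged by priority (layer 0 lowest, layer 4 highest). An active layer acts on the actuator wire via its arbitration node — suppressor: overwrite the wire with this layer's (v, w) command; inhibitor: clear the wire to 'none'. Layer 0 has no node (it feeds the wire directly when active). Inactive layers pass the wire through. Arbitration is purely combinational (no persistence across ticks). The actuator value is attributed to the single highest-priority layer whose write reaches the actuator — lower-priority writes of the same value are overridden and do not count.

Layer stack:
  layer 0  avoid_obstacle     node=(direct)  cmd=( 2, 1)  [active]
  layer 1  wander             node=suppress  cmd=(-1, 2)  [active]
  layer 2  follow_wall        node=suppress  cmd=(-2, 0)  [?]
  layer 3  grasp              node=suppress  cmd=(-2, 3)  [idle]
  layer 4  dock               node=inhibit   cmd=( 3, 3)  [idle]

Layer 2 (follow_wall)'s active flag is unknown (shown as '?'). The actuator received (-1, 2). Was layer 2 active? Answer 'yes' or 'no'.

no

If layer 2 is active=yes:
  actuator would be (-2, 0)
If layer 2 is active=no:
  actuator would be (-1, 2)
Observed (-1, 2), so layer 2 was idle.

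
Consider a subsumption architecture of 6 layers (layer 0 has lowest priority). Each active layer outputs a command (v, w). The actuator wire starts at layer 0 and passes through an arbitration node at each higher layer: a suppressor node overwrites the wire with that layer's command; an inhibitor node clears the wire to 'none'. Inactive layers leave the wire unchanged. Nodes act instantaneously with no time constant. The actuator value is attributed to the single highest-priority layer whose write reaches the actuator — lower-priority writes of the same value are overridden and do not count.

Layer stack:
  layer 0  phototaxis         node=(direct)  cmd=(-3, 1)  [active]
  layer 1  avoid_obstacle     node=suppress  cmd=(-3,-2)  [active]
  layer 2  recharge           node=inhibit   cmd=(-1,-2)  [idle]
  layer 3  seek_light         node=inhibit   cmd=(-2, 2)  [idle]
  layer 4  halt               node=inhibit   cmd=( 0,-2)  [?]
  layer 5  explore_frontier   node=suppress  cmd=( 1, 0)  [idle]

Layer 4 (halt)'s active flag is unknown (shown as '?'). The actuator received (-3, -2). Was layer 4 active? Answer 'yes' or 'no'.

no

If layer 4 is active=yes:
  actuator would be none
If layer 4 is active=no:
  actuator would be (-3, -2)
Observed (-3, -2), so layer 4 was idle.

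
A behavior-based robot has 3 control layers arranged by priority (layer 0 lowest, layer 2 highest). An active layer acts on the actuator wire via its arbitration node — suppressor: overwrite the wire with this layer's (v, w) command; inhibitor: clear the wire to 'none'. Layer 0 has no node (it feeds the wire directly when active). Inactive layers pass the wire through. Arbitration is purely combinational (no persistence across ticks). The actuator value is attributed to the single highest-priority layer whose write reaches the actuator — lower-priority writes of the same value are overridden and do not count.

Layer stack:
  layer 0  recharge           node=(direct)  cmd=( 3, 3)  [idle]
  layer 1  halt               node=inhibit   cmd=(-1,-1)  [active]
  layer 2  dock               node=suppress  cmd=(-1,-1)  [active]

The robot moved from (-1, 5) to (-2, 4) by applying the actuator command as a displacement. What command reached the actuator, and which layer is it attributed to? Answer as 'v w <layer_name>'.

-1 -1 dock

displacement = (-2, 4) − (-1, 5) = (-1, -1)
L0 recharge: idle → wire = none
L1 halt: active, inhibitor → wire = none
L2 dock: active, suppressor → wire = (-1, -1)
actuator = (-1, -1) — from layer 2 (dock)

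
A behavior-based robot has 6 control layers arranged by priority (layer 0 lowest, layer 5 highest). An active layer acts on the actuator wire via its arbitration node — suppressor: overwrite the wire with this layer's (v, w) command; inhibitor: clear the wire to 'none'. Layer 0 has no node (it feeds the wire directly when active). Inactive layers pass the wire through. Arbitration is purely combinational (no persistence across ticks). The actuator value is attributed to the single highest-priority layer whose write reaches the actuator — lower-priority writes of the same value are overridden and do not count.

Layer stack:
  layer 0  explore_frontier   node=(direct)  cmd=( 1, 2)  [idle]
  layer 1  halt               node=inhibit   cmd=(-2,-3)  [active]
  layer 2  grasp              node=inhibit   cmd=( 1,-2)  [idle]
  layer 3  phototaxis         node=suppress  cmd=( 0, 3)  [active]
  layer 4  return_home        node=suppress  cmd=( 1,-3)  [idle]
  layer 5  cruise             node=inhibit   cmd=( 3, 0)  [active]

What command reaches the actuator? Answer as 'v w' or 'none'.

none

L0 explore_frontier: idle → wire = none
L1 halt: active, inhibitor → wire = none
L2 grasp: idle → wire stays none
L3 phototaxis: active, suppressor → wire = (0, 3)
L4 return_home: idle → wire stays (0, 3)
L5 cruise: active, inhibitor → wire = none
actuator = none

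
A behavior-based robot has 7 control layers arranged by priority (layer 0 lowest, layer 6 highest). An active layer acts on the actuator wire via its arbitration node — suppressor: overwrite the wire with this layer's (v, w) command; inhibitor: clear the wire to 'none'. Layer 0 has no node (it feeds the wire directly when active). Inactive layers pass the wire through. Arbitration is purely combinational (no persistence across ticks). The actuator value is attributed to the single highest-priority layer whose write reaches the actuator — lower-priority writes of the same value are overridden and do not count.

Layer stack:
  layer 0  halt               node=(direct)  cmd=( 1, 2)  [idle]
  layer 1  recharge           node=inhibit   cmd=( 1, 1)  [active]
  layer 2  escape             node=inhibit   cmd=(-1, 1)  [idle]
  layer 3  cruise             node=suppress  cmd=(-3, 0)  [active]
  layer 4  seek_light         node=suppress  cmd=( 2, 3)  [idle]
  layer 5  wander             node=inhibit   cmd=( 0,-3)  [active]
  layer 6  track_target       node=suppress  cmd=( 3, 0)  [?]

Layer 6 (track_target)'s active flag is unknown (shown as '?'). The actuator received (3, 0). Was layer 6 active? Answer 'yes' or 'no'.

yes

If layer 6 is active=yes:
  actuator would be (3, 0)
If layer 6 is active=no:
  actuator would be none
Observed (3, 0), so layer 6 was active.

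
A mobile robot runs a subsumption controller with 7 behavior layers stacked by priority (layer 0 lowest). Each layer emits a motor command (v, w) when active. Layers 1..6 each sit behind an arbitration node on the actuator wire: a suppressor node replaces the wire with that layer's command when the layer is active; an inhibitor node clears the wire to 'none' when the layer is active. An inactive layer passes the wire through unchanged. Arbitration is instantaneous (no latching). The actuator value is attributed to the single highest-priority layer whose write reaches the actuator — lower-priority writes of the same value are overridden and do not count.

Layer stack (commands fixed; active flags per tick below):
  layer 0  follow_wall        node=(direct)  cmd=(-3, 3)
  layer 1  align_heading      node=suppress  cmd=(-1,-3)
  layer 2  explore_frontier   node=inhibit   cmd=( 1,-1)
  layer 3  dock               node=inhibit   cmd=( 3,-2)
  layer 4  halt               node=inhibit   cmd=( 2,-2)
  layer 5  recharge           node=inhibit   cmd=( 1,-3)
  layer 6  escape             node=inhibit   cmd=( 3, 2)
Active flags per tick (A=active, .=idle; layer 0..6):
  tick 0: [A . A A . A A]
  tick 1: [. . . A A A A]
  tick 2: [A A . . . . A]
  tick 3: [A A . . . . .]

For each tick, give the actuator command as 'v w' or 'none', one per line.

tick 0:
  layer 0 (follow_wall) active — direct: (-3, 3)
  layer 1 (align_heading) idle — unchanged: (-3, 3)
  layer 2 (explore_frontier) active — inhibits: none
  layer 3 (dock) active — inhibits: none
  layer 4 (halt) idle — unchanged: none
  layer 5 (recharge) active — inhibits: none
  layer 6 (escape) active — inhibits: none
  → actuator none
tick 1:
  layer 0 (follow_wall) idle — none
  layer 1 (align_heading) idle — unchanged: none
  layer 2 (explore_frontier) idle — unchanged: none
  layer 3 (dock) active — inhibits: none
  layer 4 (halt) active — inhibits: none
  layer 5 (recharge) active — inhibits: none
  layer 6 (escape) active — inhibits: none
  → actuator none
tick 2:
  layer 0 (follow_wall) active — direct: (-3, 3)
  layer 1 (align_heading) active — suppresses: (-1, -3)
  layer 2 (explore_frontier) idle — unchanged: (-1, -3)
  layer 3 (dock) idle — unchanged: (-1, -3)
  layer 4 (halt) idle — unchanged: (-1, -3)
  layer 5 (recharge) idle — unchanged: (-1, -3)
  layer 6 (escape) active — inhibits: none
  → actuator none
tick 3:
  layer 0 (follow_wall) active — direct: (-3, 3)
  layer 1 (align_heading) active — suppresses: (-1, -3)
  layer 2 (explore_frontier) idle — unchanged: (-1, -3)
  layer 3 (dock) idle — unchanged: (-1, -3)
  layer 4 (halt) idle — unchanged: (-1, -3)
  layer 5 (recharge) idle — unchanged: (-1, -3)
  layer 6 (escape) idle — unchanged: (-1, -3)
  → actuator (-1, -3)

none
none
none
-1 -3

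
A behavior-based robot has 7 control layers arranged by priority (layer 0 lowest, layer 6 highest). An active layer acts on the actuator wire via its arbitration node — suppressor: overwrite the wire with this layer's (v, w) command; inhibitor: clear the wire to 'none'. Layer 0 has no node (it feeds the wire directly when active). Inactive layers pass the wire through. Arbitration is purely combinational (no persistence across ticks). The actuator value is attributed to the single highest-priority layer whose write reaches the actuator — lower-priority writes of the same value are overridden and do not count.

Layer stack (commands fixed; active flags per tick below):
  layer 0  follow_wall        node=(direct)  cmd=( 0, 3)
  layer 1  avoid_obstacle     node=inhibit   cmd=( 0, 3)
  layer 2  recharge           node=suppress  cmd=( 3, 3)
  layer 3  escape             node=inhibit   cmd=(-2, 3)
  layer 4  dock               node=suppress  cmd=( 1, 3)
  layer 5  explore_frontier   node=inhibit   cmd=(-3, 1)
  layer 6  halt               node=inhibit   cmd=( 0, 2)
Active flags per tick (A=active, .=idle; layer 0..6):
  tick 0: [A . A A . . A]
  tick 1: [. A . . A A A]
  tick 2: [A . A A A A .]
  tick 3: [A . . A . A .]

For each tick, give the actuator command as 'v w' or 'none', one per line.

tick 0:
  layer 0 (follow_wall) active — direct: (0, 3)
  layer 1 (avoid_obstacle) idle — unchanged: (0, 3)
  layer 2 (recharge) active — suppresses: (3, 3)
  layer 3 (escape) active — inhibits: none
  layer 4 (dock) idle — unchanged: none
  layer 5 (explore_frontier) idle — unchanged: none
  layer 6 (halt) active — inhibits: none
  → actuator none
tick 1:
  layer 0 (follow_wall) idle — none
  layer 1 (avoid_obstacle) active — inhibits: none
  layer 2 (recharge) idle — unchanged: none
  layer 3 (escape) idle — unchanged: none
  layer 4 (dock) active — suppresses: (1, 3)
  layer 5 (explore_frontier) active — inhibits: none
  layer 6 (halt) active — inhibits: none
  → actuator none
tick 2:
  layer 0 (follow_wall) active — direct: (0, 3)
  layer 1 (avoid_obstacle) idle — unchanged: (0, 3)
  layer 2 (recharge) active — suppresses: (3, 3)
  layer 3 (escape) active — inhibits: none
  layer 4 (dock) active — suppresses: (1, 3)
  layer 5 (explore_frontier) active — inhibits: none
  layer 6 (halt) idle — unchanged: none
  → actuator none
tick 3:
  layer 0 (follow_wall) active — direct: (0, 3)
  layer 1 (avoid_obstacle) idle — unchanged: (0, 3)
  layer 2 (recharge) idle — unchanged: (0, 3)
  layer 3 (escape) active — inhibits: none
  layer 4 (dock) idle — unchanged: none
  layer 5 (explore_frontier) active — inhibits: none
  layer 6 (halt) idle — unchanged: none
  → actuator none

none
none
none
none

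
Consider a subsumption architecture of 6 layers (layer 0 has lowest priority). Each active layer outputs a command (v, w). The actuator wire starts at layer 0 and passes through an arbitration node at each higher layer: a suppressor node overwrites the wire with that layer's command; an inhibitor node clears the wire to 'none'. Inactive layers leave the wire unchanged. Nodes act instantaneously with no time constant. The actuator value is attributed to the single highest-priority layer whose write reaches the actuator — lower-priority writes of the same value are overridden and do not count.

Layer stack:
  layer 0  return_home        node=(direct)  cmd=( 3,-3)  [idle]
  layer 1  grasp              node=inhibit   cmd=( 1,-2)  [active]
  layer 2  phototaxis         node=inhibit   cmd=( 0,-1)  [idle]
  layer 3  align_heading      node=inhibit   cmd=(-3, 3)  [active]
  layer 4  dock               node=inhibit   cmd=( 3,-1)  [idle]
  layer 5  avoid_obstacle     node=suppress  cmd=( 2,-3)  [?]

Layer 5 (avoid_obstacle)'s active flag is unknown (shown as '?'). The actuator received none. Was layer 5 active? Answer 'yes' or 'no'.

If layer 5 is active=yes:
  actuator would be (2, -3)
If layer 5 is active=no:
  actuator would be none
Observed none, so layer 5 was idle.

no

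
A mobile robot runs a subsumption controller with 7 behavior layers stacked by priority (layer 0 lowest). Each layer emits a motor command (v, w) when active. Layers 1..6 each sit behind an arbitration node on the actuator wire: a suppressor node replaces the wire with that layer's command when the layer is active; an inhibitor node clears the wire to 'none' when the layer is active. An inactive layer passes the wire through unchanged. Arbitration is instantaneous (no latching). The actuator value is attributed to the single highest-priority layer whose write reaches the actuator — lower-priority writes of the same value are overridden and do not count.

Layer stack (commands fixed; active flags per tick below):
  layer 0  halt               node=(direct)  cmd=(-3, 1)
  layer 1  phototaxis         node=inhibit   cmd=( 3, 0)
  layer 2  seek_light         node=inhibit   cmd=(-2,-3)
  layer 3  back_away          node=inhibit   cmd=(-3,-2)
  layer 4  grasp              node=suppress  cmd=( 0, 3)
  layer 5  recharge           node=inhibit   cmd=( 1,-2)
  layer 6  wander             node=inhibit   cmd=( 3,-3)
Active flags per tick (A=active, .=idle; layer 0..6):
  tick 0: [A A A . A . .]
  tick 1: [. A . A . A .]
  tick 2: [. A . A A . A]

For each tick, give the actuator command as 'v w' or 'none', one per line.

0 3
none
none

tick 0:
  [0] halt on; wire := (-3, 1)
  [1] phototaxis on (inhibit); wire := none
  [2] seek_light on (inhibit); wire := none
  [3] back_away off; pass none
  [4] grasp on (suppress); wire := (0, 3)
  [5] recharge off; pass (0, 3)
  [6] wander off; pass (0, 3)
  output (0, 3)
tick 1:
  [0] halt off; wire := none
  [1] phototaxis on (inhibit); wire := none
  [2] seek_light off; pass none
  [3] back_away on (inhibit); wire := none
  [4] grasp off; pass none
  [5] recharge on (inhibit); wire := none
  [6] wander off; pass none
  output none
tick 2:
  [0] halt off; wire := none
  [1] phototaxis on (inhibit); wire := none
  [2] seek_light off; pass none
  [3] back_away on (inhibit); wire := none
  [4] grasp on (suppress); wire := (0, 3)
  [5] recharge off; pass (0, 3)
  [6] wander on (inhibit); wire := none
  output none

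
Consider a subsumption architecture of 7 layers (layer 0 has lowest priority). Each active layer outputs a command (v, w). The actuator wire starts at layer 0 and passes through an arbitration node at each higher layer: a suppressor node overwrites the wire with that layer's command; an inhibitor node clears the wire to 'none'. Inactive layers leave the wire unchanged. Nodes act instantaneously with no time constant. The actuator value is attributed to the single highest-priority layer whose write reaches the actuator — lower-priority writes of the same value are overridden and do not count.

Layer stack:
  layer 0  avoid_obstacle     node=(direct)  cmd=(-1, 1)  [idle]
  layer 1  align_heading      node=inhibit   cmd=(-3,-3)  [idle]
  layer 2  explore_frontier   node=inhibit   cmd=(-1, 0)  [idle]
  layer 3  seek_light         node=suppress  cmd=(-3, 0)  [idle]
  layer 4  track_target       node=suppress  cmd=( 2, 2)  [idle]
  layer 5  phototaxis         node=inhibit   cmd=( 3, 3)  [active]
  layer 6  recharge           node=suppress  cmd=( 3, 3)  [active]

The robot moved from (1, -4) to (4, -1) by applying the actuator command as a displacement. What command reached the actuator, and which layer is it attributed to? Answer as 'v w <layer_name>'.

displacement = (4, -1) − (1, -4) = (3, 3)
[0] avoid_obstacle off; wire := none
[1] align_heading off; pass none
[2] explore_frontier off; pass none
[3] seek_light off; pass none
[4] track_target off; pass none
[5] phototaxis on (inhibit); wire := none
[6] recharge on (suppress); wire := (3, 3)
output (3, 3) — from layer 6 (recharge)

3 3 recharge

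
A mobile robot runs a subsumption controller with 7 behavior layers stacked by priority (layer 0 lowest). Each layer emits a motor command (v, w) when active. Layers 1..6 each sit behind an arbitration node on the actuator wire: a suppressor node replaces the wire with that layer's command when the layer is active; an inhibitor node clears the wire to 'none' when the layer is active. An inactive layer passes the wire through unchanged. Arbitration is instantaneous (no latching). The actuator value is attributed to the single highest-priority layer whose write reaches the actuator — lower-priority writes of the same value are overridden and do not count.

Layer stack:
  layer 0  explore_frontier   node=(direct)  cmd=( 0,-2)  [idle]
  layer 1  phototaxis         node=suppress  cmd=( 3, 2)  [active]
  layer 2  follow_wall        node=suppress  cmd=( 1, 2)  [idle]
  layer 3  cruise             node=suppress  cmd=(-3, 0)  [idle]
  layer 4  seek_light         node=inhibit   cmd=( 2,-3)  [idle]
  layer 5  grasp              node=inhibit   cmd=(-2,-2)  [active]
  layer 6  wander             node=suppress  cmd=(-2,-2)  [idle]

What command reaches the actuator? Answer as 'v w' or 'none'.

[0] explore_frontier off; wire := none
[1] phototaxis on (suppress); wire := (3, 2)
[2] follow_wall off; pass (3, 2)
[3] cruise off; pass (3, 2)
[4] seek_light off; pass (3, 2)
[5] grasp on (inhibit); wire := none
[6] wander off; pass none
output none

none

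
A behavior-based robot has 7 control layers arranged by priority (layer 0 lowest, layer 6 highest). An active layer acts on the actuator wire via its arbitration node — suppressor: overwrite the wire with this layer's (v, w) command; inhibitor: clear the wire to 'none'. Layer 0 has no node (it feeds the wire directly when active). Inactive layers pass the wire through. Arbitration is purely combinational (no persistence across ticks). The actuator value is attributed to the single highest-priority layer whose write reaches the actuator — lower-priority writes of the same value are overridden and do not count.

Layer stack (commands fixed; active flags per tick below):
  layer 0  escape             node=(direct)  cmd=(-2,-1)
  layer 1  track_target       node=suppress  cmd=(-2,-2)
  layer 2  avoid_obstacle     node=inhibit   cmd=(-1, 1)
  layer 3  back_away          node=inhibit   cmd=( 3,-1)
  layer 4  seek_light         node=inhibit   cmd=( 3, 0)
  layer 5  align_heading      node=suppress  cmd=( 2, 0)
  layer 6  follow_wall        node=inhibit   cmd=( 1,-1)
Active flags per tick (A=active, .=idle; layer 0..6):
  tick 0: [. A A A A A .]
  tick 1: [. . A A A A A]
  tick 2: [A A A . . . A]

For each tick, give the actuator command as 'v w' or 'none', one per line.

2 0
none
none

tick 0:
  [0] escape off; wire := none
  [1] track_target on (suppress); wire := (-2, -2)
  [2] avoid_obstacle on (inhibit); wire := none
  [3] back_away on (inhibit); wire := none
  [4] seek_light on (inhibit); wire := none
  [5] align_heading on (suppress); wire := (2, 0)
  [6] follow_wall off; pass (2, 0)
  output (2, 0)
tick 1:
  [0] escape off; wire := none
  [1] track_target off; pass none
  [2] avoid_obstacle on (inhibit); wire := none
  [3] back_away on (inhibit); wire := none
  [4] seek_light on (inhibit); wire := none
  [5] align_heading on (suppress); wire := (2, 0)
  [6] follow_wall on (inhibit); wire := none
  output none
tick 2:
  [0] escape on; wire := (-2, -1)
  [1] track_target on (suppress); wire := (-2, -2)
  [2] avoid_obstacle on (inhibit); wire := none
  [3] back_away off; pass none
  [4] seek_light off; pass none
  [5] align_heading off; pass none
  [6] follow_wall on (inhibit); wire := none
  output none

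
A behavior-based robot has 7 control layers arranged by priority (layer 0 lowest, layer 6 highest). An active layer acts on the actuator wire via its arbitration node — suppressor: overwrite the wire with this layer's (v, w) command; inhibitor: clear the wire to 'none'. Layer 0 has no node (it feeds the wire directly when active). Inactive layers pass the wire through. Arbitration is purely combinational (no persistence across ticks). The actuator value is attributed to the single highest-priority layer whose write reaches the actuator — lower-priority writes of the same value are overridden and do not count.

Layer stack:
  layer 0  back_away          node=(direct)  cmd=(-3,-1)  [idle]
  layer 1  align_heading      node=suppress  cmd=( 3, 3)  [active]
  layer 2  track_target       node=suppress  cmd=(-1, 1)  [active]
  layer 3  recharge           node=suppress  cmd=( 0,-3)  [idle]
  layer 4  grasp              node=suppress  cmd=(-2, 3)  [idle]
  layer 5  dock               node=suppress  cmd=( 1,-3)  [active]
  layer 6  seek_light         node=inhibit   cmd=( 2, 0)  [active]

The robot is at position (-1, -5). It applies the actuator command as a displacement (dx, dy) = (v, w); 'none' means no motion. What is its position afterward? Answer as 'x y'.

layer 0 (back_away) idle — none
layer 1 (align_heading) active — suppresses: (3, 3)
layer 2 (track_target) active — suppresses: (-1, 1)
layer 3 (recharge) idle — unchanged: (-1, 1)
layer 4 (grasp) idle — unchanged: (-1, 1)
layer 5 (dock) active — suppresses: (1, -3)
layer 6 (seek_light) active — inhibits: none
→ actuator none
position: (-1, -5) + none = (-1, -5)

-1 -5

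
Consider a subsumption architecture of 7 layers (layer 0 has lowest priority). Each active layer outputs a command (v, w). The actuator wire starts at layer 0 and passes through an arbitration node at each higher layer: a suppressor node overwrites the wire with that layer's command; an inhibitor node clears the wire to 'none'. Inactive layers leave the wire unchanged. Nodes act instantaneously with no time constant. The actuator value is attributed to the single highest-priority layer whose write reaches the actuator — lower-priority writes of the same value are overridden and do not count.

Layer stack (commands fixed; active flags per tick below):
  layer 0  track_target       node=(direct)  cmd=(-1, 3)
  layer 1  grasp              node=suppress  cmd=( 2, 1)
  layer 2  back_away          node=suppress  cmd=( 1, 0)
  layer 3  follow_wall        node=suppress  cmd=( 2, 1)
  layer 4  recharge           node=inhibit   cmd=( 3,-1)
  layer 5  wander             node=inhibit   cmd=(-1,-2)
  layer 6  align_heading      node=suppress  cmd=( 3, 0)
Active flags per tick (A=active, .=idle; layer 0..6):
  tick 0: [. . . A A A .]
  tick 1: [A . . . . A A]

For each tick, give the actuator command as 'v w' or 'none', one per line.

none
3 0

tick 0:
  L0 track_target: idle → wire = none
  L1 grasp: idle → wire stays none
  L2 back_away: idle → wire stays none
  L3 follow_wall: active, suppressor → wire = (2, 1)
  L4 recharge: active, inhibitor → wire = none
  L5 wander: active, inhibitor → wire = none
  L6 align_heading: idle → wire stays none
  actuator = none
tick 1:
  L0 track_target: active, feeds wire = (-1, 3)
  L1 grasp: idle → wire stays (-1, 3)
  L2 back_away: idle → wire stays (-1, 3)
  L3 follow_wall: idle → wire stays (-1, 3)
  L4 recharge: idle → wire stays (-1, 3)
  L5 wander: active, inhibitor → wire = none
  L6 align_heading: active, suppressor → wire = (3, 0)
  actuator = (3, 0)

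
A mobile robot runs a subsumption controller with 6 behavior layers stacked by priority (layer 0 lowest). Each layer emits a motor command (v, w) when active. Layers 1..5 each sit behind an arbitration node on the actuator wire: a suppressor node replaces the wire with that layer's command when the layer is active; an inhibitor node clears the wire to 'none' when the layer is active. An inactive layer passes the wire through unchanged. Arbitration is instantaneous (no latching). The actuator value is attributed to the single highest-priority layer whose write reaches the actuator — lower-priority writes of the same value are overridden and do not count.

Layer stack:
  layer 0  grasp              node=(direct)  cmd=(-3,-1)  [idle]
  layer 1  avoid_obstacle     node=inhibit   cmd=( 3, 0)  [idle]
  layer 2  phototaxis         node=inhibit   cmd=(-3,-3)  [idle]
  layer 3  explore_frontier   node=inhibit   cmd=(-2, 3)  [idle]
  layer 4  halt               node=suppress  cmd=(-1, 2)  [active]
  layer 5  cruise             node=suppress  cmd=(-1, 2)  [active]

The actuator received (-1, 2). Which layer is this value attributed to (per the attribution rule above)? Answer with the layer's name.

cruise

L0 grasp: idle → wire = none
L1 avoid_obstacle: idle → wire stays none
L2 phototaxis: idle → wire stays none
L3 explore_frontier: idle → wire stays none
L4 halt: active, suppressor → wire = (-1, 2)
L5 cruise: active, suppressor → wire = (-1, 2)
actuator = (-1, 2)
last writer: layer 5 = cruise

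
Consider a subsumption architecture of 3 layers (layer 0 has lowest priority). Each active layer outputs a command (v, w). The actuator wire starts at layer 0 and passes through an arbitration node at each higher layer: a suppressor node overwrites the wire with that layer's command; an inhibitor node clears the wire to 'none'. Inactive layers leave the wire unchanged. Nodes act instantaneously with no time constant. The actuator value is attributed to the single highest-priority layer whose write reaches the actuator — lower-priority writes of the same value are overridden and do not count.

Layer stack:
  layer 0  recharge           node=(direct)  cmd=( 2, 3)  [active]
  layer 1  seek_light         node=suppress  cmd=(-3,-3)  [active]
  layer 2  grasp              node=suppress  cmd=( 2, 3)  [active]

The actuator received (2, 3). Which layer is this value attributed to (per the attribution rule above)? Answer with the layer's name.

grasp

[0] recharge on; wire := (2, 3)
[1] seek_light on (suppress); wire := (-3, -3)
[2] grasp on (suppress); wire := (2, 3)
output (2, 3)
last writer: layer 2 = grasp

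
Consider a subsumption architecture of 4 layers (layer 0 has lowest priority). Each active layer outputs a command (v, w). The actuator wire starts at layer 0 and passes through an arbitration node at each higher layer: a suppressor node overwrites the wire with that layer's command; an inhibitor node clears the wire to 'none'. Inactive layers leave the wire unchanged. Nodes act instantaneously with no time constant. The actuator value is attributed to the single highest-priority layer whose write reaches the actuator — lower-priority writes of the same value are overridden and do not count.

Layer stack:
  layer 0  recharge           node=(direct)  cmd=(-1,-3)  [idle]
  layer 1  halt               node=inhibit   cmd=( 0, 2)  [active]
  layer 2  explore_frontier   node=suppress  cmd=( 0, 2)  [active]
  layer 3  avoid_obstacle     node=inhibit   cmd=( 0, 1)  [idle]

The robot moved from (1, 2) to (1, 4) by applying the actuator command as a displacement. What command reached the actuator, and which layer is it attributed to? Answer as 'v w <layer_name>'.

displacement = (1, 4) − (1, 2) = (0, 2)
L0 recharge: idle → wire = none
L1 halt: active, inhibitor → wire = none
L2 explore_frontier: active, suppressor → wire = (0, 2)
L3 avoid_obstacle: idle → wire stays (0, 2)
actuator = (0, 2) — from layer 2 (explore_frontier)

0 2 explore_frontier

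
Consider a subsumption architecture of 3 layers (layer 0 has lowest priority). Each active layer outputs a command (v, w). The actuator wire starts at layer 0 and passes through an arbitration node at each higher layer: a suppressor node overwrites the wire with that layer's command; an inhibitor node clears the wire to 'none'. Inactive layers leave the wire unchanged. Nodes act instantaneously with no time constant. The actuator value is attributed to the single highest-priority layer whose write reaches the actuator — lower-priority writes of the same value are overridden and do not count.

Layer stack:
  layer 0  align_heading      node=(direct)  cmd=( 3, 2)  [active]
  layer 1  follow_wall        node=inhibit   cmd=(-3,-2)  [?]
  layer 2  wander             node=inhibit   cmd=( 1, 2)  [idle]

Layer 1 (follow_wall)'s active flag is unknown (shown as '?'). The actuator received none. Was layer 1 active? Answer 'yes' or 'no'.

If layer 1 is active=yes:
  actuator would be none
If layer 1 is active=no:
  actuator would be (3, 2)
Observed none, so layer 1 was active.

yes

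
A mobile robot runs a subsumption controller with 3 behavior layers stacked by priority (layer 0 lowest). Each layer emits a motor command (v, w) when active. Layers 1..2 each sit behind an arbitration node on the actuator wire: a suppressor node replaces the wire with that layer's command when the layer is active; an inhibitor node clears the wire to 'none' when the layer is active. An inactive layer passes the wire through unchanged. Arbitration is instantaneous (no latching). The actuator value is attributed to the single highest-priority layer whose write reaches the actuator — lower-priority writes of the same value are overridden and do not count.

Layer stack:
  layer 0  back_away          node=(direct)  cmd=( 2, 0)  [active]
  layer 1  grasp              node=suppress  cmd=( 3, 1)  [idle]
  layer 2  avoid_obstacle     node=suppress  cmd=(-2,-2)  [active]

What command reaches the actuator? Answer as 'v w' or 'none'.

-2 -2

layer 0 (back_away) active — direct: (2, 0)
layer 1 (grasp) idle — unchanged: (2, 0)
layer 2 (avoid_obstacle) active — suppresses: (-2, -2)
→ actuator (-2, -2)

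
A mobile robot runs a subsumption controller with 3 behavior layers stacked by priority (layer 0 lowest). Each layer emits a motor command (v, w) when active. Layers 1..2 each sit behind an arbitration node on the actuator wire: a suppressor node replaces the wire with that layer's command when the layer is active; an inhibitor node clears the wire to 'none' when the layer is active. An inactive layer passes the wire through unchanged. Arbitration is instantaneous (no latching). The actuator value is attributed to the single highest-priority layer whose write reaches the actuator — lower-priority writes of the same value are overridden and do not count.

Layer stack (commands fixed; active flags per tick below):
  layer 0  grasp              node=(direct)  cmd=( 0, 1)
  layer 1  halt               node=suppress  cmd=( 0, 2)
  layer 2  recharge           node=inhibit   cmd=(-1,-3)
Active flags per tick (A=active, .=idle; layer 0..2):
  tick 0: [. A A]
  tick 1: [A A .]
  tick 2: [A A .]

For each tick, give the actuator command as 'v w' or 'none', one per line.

none
0 2
0 2

tick 0:
  layer 0 (grasp) idle — none
  layer 1 (halt) active — suppresses: (0, 2)
  layer 2 (recharge) active — inhibits: none
  → actuator none
tick 1:
  layer 0 (grasp) active — direct: (0, 1)
  layer 1 (halt) active — suppresses: (0, 2)
  layer 2 (recharge) idle — unchanged: (0, 2)
  → actuator (0, 2)
tick 2:
  layer 0 (grasp) active — direct: (0, 1)
  layer 1 (halt) active — suppresses: (0, 2)
  layer 2 (recharge) idle — unchanged: (0, 2)
  → actuator (0, 2)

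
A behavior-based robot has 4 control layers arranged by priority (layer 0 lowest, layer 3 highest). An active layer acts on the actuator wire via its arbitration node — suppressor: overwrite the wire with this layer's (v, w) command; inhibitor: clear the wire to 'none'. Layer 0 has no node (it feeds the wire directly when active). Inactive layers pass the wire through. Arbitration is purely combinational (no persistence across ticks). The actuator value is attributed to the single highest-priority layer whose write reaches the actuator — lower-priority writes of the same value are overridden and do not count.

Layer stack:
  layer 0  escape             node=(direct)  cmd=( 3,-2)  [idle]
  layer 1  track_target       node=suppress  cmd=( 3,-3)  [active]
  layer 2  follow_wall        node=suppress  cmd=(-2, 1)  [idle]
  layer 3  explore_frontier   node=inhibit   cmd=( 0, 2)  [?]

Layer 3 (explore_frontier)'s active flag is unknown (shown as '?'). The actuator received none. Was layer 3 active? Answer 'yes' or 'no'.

If layer 3 is active=yes:
  actuator would be none
If layer 3 is active=no:
  actuator would be (3, -3)
Observed none, so layer 3 was active.

yes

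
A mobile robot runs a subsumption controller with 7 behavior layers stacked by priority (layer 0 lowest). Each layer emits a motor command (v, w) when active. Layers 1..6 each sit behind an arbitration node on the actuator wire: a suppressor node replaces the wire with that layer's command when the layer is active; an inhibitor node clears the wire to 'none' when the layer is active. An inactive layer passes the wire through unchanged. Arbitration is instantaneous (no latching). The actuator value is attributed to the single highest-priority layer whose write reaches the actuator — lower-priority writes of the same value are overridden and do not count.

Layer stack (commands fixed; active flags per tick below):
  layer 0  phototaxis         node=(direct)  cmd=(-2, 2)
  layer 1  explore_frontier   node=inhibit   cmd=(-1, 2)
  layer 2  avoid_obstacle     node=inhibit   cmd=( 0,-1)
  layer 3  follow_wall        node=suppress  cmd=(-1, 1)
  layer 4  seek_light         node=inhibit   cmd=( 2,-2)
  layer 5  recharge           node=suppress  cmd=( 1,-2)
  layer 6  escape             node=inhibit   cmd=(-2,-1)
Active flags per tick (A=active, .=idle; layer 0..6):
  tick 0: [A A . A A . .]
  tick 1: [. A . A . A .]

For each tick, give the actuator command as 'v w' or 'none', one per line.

tick 0:
  L0 phototaxis: active, feeds wire = (-2, 2)
  L1 explore_frontier: active, inhibitor → wire = none
  L2 avoid_obstacle: idle → wire stays none
  L3 follow_wall: active, suppressor → wire = (-1, 1)
  L4 seek_light: active, inhibitor → wire = none
  L5 recharge: idle → wire stays none
  L6 escape: idle → wire stays none
  actuator = none
tick 1:
  L0 phototaxis: idle → wire = none
  L1 explore_frontier: active, inhibitor → wire = none
  L2 avoid_obstacle: idle → wire stays none
  L3 follow_wall: active, suppressor → wire = (-1, 1)
  L4 seek_light: idle → wire stays (-1, 1)
  L5 recharge: active, suppressor → wire = (1, -2)
  L6 escape: idle → wire stays (1, -2)
  actuator = (1, -2)

none
1 -2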